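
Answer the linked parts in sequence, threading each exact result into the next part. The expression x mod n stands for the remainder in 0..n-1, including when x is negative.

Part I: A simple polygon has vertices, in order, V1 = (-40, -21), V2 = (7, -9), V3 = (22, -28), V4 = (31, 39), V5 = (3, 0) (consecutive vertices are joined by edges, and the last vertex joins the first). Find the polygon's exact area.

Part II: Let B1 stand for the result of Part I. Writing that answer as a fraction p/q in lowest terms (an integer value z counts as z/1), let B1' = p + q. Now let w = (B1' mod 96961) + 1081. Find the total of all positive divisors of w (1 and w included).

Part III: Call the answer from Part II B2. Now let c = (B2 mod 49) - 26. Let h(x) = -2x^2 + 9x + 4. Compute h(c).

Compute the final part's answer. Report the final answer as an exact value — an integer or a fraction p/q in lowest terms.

-286

Part I: cross terms: (-40*-9 - 7*-21)=507, (7*-28 - 22*-9)=2, (22*39 - 31*-28)=1726, (31*0 - 3*39)=-117, (3*-21 - -40*0)=-63; twice the area = |2055| = 2055; area = 2055/2; answer 2055/2
Part II: B1 = 2055/2; threaded value p + q = 2057; w = 3138; 3138 = 2 * 3 * 523; sigma = (1 + 2) * (1 + 3) * (1 + 523) = 3 * 4 * 524 = 6288; answer 6288
Part III: B2 = 6288; c = -10; -2*(-10)^2 + 9*(-10)^1 + 4 = (-200) + (-90) + (4) = -286; answer -286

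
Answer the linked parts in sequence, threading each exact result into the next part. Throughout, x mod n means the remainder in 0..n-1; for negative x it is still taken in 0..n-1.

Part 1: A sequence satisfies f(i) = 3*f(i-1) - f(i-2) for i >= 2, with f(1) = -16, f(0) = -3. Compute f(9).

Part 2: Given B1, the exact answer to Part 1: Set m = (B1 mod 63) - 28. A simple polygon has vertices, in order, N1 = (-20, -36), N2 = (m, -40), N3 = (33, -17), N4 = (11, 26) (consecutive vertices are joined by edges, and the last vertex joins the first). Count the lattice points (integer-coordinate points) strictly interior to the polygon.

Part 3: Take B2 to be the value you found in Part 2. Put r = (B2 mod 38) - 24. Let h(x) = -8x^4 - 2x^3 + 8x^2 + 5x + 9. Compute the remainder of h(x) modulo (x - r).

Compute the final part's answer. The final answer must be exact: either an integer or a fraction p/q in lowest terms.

Part 1: f(2) = 3*(-16) - 1*(-3) = -45; iterating: f(2)=-45, f(3)=-119, f(4)=-312, f(5)=-817, f(6)=-2139, f(7)=-5600, f(8)=-14661, f(9)=-38383; answer -38383
Part 2: B1 = -38383; m = 19; cross terms: (-20*-40 - 19*-36)=1484, (19*-17 - 33*-40)=997, (33*26 - 11*-17)=1045, (11*-36 - -20*26)=124; twice the area = |3650| = 3650; area = 1825; boundary points = 1 + 1 + 1 + 31 = 34; strictly interior points = area - boundary/2 + 1 = 1809; answer 1809
Part 3: B2 = 1809; r = -1; remainder = value at the root: -8*(-1)^4 - 2*(-1)^3 + 8*(-1)^2 + 5*(-1)^1 + 9 = (-8) + (2) + (8) + (-5) + (9) = 6; answer 6

6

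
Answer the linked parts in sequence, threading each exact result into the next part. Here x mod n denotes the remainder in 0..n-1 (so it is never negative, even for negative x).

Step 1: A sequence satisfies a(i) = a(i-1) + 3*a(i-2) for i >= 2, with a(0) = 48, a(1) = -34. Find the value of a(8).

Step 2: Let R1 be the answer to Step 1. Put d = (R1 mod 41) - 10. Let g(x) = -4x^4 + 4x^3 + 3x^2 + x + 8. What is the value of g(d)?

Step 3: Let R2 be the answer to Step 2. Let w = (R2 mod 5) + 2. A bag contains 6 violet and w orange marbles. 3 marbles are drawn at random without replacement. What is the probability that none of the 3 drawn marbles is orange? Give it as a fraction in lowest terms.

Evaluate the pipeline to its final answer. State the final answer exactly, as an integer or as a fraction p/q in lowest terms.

Step 1: a(2) = 1*(-34) + 3*(48) = 110; iterating: a(2)=110, a(3)=8, a(4)=338, a(5)=362, a(6)=1376, a(7)=2462, a(8)=6590; answer 6590
Step 2: R1 = 6590; d = 20; -4*(20)^4 + 4*(20)^3 + 3*(20)^2 + 1*(20)^1 + 8 = (-640000) + (32000) + (1200) + (20) + (8) = -606772; answer -606772
Step 3: R2 = -606772; w = 5; total draws C(11,3) = 165; favorable C(6,3) = 20; P = 4/33; answer 4/33

4/33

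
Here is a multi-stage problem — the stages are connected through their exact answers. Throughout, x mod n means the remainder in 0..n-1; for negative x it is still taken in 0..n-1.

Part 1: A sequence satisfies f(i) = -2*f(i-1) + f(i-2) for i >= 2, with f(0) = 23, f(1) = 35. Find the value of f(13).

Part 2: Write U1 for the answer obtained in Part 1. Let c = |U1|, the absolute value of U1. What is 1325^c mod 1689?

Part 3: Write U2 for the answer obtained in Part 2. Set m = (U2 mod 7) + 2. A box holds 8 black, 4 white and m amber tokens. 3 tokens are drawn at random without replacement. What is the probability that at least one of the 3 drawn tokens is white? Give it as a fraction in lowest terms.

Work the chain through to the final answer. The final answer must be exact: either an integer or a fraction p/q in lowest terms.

514/969

Part 1: f(2) = -2*(35) + 1*(23) = -47; iterating: f(2)=-47, f(3)=129, f(4)=-305, f(5)=739, f(6)=-1783, f(7)=4305, f(8)=-10393, f(9)=25091, f(10)=-60575, f(11)=146241, f(12)=-353057, f(13)=852355; answer 852355
Part 2: U1 = 852355; c = 852355; squarings mod 1689: 1325^1=1325, 1325^2=754, 1325^4=1012, 1325^8=610, 1325^16=520, 1325^32=160, 1325^64=265, 1325^128=976, 1325^256=1669, 1325^512=400, 1325^1024=1234, 1325^2048=967, 1325^4096=1072, 1325^8192=664, 1325^16384=67, 1325^32768=1111, 1325^65536=1351, 1325^131072=1081, 1325^262144=1462, 1325^524288=859; 1325^852355 = 1325^1 * 1325^2 * 1325^128 * 1325^256 * 1325^65536 * 1325^262144 * 1325^524288 = 1013 (mod 1689); answer 1013
Part 3: U2 = 1013; m = 7; total draws C(19,3) = 969; complement C(15,3) = 455; favorable 969 - 455 = 514; P = 514/969; answer 514/969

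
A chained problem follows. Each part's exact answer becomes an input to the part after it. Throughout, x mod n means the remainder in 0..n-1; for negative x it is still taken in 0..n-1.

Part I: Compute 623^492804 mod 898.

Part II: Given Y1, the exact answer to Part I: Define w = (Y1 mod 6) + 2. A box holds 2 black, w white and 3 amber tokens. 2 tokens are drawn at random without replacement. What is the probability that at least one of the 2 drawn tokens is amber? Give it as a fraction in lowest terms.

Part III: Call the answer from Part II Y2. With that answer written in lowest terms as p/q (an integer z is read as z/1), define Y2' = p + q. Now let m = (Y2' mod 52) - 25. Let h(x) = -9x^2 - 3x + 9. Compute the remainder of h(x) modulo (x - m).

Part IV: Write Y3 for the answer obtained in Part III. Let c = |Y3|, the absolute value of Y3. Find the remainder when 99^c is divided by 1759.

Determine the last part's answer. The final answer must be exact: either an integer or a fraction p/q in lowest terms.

419

Part I: squarings mod 898: 623^1=623, 623^2=193, 623^4=431, 623^8=773, 623^16=359, 623^32=467, 623^64=773, 623^128=359, 623^256=467, 623^512=773, 623^1024=359, 623^2048=467, 623^4096=773, 623^8192=359, 623^16384=467, 623^32768=773, 623^65536=359, 623^131072=467, 623^262144=773; 623^492804 = 623^4 * 623^256 * 623^1024 * 623^32768 * 623^65536 * 623^131072 * 623^262144 = 431 (mod 898); answer 431
Part II: Y1 = 431; w = 7; total draws C(12,2) = 66; complement C(9,2) = 36; favorable 66 - 36 = 30; P = 5/11; answer 5/11
Part III: Y2 = 5/11; threaded value p + q = 16; m = -9; remainder = value at the root: -9*(-9)^2 - 3*(-9)^1 + 9 = (-729) + (27) + (9) = -693; answer -693
Part IV: Y3 = -693; c = 693; squarings mod 1759: 99^1=99, 99^2=1006, 99^4=611, 99^8=413, 99^16=1705, 99^32=1157, 99^64=50, 99^128=741, 99^256=273, 99^512=651; 99^693 = 99^1 * 99^4 * 99^16 * 99^32 * 99^128 * 99^512 = 419 (mod 1759); answer 419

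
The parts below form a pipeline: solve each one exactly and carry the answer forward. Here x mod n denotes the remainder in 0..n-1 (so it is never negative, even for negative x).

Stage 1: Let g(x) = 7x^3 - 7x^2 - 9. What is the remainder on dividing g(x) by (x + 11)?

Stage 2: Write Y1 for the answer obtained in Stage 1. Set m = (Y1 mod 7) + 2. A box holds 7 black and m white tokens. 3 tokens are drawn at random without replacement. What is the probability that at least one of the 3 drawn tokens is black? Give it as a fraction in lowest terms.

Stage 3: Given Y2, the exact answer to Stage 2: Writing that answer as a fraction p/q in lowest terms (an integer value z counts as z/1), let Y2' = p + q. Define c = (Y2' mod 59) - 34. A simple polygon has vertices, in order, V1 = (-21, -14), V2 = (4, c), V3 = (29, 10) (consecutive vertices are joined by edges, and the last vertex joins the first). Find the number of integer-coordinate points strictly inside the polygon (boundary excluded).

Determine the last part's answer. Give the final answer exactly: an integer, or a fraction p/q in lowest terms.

Stage 1: remainder = value at the root: 7*(-11)^3 - 7*(-11)^2 - 9 = (-9317) + (-847) + (-9) = -10173; answer -10173
Stage 2: Y1 = -10173; m = 7; total draws C(14,3) = 364; complement C(7,3) = 35; favorable 364 - 35 = 329; P = 47/52; answer 47/52
Stage 3: Y2 = 47/52; threaded value p + q = 99; c = 6; cross terms: (-21*6 - 4*-14)=-70, (4*10 - 29*6)=-134, (29*-14 - -21*10)=-196; twice the area = |-400| = 400; area = 200; boundary points = 5 + 1 + 2 = 8; strictly interior points = area - boundary/2 + 1 = 197; answer 197

197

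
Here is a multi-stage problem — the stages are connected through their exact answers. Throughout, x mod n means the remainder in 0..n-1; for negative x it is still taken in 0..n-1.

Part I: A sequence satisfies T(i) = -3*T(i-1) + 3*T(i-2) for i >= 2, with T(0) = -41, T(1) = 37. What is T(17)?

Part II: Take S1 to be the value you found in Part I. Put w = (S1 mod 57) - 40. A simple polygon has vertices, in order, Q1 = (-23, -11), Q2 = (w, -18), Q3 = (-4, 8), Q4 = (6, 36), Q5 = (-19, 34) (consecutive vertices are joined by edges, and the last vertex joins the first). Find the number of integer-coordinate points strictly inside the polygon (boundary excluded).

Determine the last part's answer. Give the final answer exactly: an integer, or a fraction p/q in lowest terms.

1088

Part I: T(2) = -3*(37) + 3*(-41) = -234; iterating: T(2)=-234, T(3)=813, T(4)=-3141, T(5)=11862, T(6)=-45009, T(7)=170613, T(8)=-646866, T(9)=2452437, T(10)=-9297909, T(11)=35251038, T(12)=-133646841, T(13)=506693637, T(14)=-1921021434, T(15)=7283145213, T(16)=-27612499941, T(17)=104686935462; answer 104686935462
Part II: S1 = 104686935462; w = 8; cross terms: (-23*-18 - 8*-11)=502, (8*8 - -4*-18)=-8, (-4*36 - 6*8)=-192, (6*34 - -19*36)=888, (-19*-11 - -23*34)=991; twice the area = |2181| = 2181; area = 2181/2; boundary points = 1 + 2 + 2 + 1 + 1 = 7; strictly interior points = area - boundary/2 + 1 = 1088; answer 1088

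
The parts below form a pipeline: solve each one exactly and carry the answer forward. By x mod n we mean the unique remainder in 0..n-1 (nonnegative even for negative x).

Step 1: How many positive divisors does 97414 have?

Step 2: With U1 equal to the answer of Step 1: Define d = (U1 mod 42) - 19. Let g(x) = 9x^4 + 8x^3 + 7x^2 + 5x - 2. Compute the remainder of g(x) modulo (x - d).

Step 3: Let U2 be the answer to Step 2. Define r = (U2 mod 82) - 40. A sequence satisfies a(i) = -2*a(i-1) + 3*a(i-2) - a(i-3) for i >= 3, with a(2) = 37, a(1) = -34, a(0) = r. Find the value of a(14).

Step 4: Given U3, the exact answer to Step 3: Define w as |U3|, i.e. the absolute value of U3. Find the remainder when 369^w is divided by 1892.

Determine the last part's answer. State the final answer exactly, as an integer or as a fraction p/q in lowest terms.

Step 1: 97414 = 2 * 53 * 919; number of divisors = (1+1) * (1+1) * (1+1) = 8; answer 8
Step 2: U1 = 8; d = -11; remainder = value at the root: 9*(-11)^4 + 8*(-11)^3 + 7*(-11)^2 + 5*(-11)^1 - 2 = (131769) + (-10648) + (847) + (-55) + (-2) = 121911; answer 121911
Step 3: U2 = 121911; r = 19; a(3) = -2*(37) + 3*(-34) - 1*(19) = -195; iterating: a(3)=-195, a(4)=535, a(5)=-1692, a(6)=5184, a(7)=-15979, a(8)=49202, a(9)=-151525, a(10)=466635, a(11)=-1437047, a(12)=4425524, a(13)=-13628824, a(14)=41971267; answer 41971267
Step 4: U3 = 41971267; w = 41971267; squarings mod 1892: 369^1=369, 369^2=1829, 369^4=185, 369^8=169, 369^16=181, 369^32=597, 369^64=713, 369^128=1313, 369^256=357, 369^512=685, 369^1024=9, 369^2048=81, 369^4096=885, 369^8192=1829, 369^16384=185, 369^32768=169, 369^65536=181, 369^131072=597, 369^262144=713, 369^524288=1313, 369^1048576=357, 369^2097152=685, 369^4194304=9, 369^8388608=81, 369^16777216=885, 369^33554432=1829; 369^41971267 = 369^1 * 369^2 * 369^64 * 369^512 * 369^1024 * 369^2048 * 369^8192 * 369^16384 * 369^8388608 * 369^33554432 = 525 (mod 1892); answer 525

525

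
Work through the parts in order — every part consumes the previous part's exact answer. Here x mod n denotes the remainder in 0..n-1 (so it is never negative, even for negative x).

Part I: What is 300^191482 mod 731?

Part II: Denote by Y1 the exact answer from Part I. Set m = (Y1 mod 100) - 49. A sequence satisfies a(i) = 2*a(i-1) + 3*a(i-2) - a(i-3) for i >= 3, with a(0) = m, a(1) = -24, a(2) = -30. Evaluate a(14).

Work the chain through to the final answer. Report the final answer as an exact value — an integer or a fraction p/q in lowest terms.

-17683015

Part I: squarings mod 731: 300^1=300, 300^2=87, 300^4=259, 300^8=560, 300^16=1, 300^32=1, 300^64=1, 300^128=1, 300^256=1, 300^512=1, 300^1024=1, 300^2048=1, 300^4096=1, 300^8192=1, 300^16384=1, 300^32768=1, 300^65536=1, 300^131072=1; 300^191482 = 300^2 * 300^8 * 300^16 * 300^32 * 300^64 * 300^128 * 300^256 * 300^512 * 300^2048 * 300^8192 * 300^16384 * 300^32768 * 300^131072 = 474 (mod 731); answer 474
Part II: Y1 = 474; m = 25; a(3) = 2*(-30) + 3*(-24) - 1*(25) = -157; iterating: a(3)=-157, a(4)=-380, a(5)=-1201, a(6)=-3385, a(7)=-9993, a(8)=-28940, a(9)=-84474, a(10)=-245775, a(11)=-716032, a(12)=-2084915, a(13)=-6072151, a(14)=-17683015; answer -17683015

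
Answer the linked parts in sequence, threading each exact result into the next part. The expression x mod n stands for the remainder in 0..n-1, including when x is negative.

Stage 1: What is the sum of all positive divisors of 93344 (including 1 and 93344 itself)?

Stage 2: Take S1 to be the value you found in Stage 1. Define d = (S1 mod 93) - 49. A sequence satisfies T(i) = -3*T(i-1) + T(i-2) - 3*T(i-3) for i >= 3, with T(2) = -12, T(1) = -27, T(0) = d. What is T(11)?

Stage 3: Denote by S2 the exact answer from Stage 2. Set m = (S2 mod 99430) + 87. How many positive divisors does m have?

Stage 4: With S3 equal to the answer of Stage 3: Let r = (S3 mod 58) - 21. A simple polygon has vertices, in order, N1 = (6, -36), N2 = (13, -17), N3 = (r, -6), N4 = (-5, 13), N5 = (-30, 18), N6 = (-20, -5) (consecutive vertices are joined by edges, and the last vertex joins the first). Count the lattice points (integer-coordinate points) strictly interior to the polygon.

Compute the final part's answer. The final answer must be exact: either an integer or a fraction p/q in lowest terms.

650

Stage 1: 93344 = 2^5 * 2917; sigma = (1 + 2 + 4 + 8 + 16 + 32) * (1 + 2917) = 63 * 2918 = 183834; answer 183834
Stage 2: S1 = 183834; d = 17; T(3) = -3*(-12) + 1*(-27) - 3*(17) = -42; iterating: T(3)=-42, T(4)=195, T(5)=-591, T(6)=2094, T(7)=-7458, T(8)=26241, T(9)=-92463, T(10)=326004, T(11)=-1149198; answer -1149198
Stage 3: S2 = -1149198; m = 44049; 44049 = 3 * 14683; number of divisors = (1+1) * (1+1) = 4; answer 4
Stage 4: S3 = 4; r = -17; cross terms: (6*-17 - 13*-36)=366, (13*-6 - -17*-17)=-367, (-17*13 - -5*-6)=-251, (-5*18 - -30*13)=300, (-30*-5 - -20*18)=510, (-20*-36 - 6*-5)=750; twice the area = |1308| = 1308; area = 654; boundary points = 1 + 1 + 1 + 5 + 1 + 1 = 10; strictly interior points = area - boundary/2 + 1 = 650; answer 650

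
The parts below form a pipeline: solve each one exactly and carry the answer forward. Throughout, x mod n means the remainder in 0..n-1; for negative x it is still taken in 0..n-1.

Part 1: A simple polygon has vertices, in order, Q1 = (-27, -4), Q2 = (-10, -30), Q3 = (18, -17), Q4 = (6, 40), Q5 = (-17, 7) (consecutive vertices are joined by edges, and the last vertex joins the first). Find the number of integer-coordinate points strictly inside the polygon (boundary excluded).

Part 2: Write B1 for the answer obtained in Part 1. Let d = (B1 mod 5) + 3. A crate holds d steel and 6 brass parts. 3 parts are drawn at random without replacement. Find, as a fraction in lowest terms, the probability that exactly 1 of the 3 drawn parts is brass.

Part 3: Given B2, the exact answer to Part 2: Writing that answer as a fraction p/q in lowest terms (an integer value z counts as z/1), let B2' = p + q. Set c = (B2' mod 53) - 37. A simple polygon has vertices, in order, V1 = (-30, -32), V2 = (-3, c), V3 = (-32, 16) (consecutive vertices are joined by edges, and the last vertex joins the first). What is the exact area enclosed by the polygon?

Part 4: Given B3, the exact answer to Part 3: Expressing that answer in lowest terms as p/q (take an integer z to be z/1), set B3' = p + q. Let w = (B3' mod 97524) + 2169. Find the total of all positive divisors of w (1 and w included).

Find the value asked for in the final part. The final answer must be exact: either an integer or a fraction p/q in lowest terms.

7280

Part 1: cross terms: (-27*-30 - -10*-4)=770, (-10*-17 - 18*-30)=710, (18*40 - 6*-17)=822, (6*7 - -17*40)=722, (-17*-4 - -27*7)=257; twice the area = |3281| = 3281; area = 3281/2; boundary points = 1 + 1 + 3 + 1 + 1 = 7; strictly interior points = area - boundary/2 + 1 = 1638; answer 1638
Part 2: B1 = 1638; d = 6; total draws C(12,3) = 220; favorable C(6,1)*C(6,2) = 90; P = 9/22; answer 9/22
Part 3: B2 = 9/22; threaded value p + q = 31; c = -6; cross terms: (-30*-6 - -3*-32)=84, (-3*16 - -32*-6)=-240, (-32*-32 - -30*16)=1504; twice the area = |1348| = 1348; area = 674; answer 674
Part 4: B3 = 674; threaded value p + q = 675; w = 2844; 2844 = 2^2 * 3^2 * 79; sigma = (1 + 2 + 4) * (1 + 3 + 9) * (1 + 79) = 7 * 13 * 80 = 7280; answer 7280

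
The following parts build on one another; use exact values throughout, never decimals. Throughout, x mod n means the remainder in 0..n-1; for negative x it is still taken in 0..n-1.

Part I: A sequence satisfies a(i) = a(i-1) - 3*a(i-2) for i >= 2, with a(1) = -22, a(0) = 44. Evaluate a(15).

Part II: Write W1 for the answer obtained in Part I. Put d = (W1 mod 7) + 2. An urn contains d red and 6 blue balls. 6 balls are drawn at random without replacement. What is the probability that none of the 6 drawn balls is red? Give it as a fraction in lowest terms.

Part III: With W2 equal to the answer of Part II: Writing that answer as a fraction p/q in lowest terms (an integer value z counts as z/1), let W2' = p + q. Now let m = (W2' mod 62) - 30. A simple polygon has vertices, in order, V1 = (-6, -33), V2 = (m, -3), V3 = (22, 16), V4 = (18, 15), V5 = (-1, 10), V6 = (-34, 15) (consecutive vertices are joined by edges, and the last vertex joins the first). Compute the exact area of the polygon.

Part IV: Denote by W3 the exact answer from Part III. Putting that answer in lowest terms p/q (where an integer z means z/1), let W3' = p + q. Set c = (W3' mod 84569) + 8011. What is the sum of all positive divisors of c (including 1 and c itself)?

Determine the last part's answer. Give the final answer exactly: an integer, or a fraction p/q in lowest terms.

Part I: a(2) = 1*(-22) - 3*(44) = -154; iterating: a(2)=-154, a(3)=-88, a(4)=374, a(5)=638, a(6)=-484, a(7)=-2398, a(8)=-946, a(9)=6248, a(10)=9086, a(11)=-9658, a(12)=-36916, a(13)=-7942, a(14)=102806, a(15)=126632; answer 126632
Part II: W1 = 126632; d = 4; total draws C(10,6) = 210; favorable C(6,6) = 1; P = 1/210; answer 1/210
Part III: W2 = 1/210; threaded value p + q = 211; m = -5; cross terms: (-6*-3 - -5*-33)=-147, (-5*16 - 22*-3)=-14, (22*15 - 18*16)=42, (18*10 - -1*15)=195, (-1*15 - -34*10)=325, (-34*-33 - -6*15)=1212; twice the area = |1613| = 1613; area = 1613/2; answer 1613/2
Part IV: W3 = 1613/2; threaded value p + q = 1615; c = 9626; 9626 = 2 * 4813; sigma = (1 + 2) * (1 + 4813) = 3 * 4814 = 14442; answer 14442

14442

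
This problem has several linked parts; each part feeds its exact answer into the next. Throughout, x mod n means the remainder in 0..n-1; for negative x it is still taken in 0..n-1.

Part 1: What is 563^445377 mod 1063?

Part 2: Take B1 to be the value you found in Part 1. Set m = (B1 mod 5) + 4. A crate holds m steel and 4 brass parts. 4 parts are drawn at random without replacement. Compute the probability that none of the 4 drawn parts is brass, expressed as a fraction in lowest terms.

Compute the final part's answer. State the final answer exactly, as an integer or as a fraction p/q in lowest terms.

7/66

Part 1: squarings mod 1063: 563^1=563, 563^2=195, 563^4=820, 563^8=584, 563^16=896, 563^32=251, 563^64=284, 563^128=931, 563^256=416, 563^512=850, 563^1024=723, 563^2048=796, 563^4096=68, 563^8192=372, 563^16384=194, 563^32768=431, 563^65536=799, 563^131072=601, 563^262144=844; 563^445377 = 563^1 * 563^64 * 563^128 * 563^256 * 563^512 * 563^2048 * 563^16384 * 563^32768 * 563^131072 * 563^262144 = 1023 (mod 1063); answer 1023
Part 2: B1 = 1023; m = 7; total draws C(11,4) = 330; favorable C(7,4) = 35; P = 7/66; answer 7/66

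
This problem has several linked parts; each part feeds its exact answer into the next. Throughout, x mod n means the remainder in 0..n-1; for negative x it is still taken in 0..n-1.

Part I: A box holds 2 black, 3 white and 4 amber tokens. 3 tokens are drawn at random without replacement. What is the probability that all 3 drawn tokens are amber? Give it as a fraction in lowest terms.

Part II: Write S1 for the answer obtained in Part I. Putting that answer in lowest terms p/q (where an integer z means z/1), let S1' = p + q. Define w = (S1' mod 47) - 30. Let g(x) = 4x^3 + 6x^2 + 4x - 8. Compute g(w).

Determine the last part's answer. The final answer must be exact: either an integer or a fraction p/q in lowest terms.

-1704

Part I: total draws C(9,3) = 84; favorable C(4,3) = 4; P = 1/21; answer 1/21
Part II: S1 = 1/21; threaded value p + q = 22; w = -8; 4*(-8)^3 + 6*(-8)^2 + 4*(-8)^1 - 8 = (-2048) + (384) + (-32) + (-8) = -1704; answer -1704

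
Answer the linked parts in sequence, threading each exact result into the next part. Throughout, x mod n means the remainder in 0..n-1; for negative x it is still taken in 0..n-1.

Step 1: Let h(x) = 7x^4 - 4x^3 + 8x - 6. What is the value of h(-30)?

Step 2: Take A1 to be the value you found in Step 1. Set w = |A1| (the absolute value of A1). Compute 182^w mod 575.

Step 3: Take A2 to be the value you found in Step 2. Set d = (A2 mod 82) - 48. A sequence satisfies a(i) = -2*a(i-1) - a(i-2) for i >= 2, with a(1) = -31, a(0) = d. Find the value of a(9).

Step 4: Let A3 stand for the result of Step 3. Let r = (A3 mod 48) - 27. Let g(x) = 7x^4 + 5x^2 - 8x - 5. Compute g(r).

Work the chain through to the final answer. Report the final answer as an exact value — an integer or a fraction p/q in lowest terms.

Step 1: 7*(-30)^4 - 4*(-30)^3 + 8*(-30)^1 - 6 = (5670000) + (108000) + (-240) + (-6) = 5777754; answer 5777754
Step 2: A1 = 5777754; w = 5777754; squarings mod 575: 182^1=182, 182^2=349, 182^4=476, 182^8=26, 182^16=101, 182^32=426, 182^64=351, 182^128=151, 182^256=376, 182^512=501, 182^1024=301, 182^2048=326, 182^4096=476, 182^8192=26, 182^16384=101, 182^32768=426, 182^65536=351, 182^131072=151, 182^262144=376, 182^524288=501, 182^1048576=301, 182^2097152=326, 182^4194304=476; 182^5777754 = 182^2 * 182^8 * 182^16 * 182^64 * 182^256 * 182^2048 * 182^8192 * 182^524288 * 182^1048576 * 182^4194304 = 499 (mod 575); answer 499
Step 3: A2 = 499; d = -41; a(2) = -2*(-31) - 1*(-41) = 103; iterating: a(2)=103, a(3)=-175, a(4)=247, a(5)=-319, a(6)=391, a(7)=-463, a(8)=535, a(9)=-607; answer -607
Step 4: A3 = -607; r = -10; 7*(-10)^4 + 5*(-10)^2 - 8*(-10)^1 - 5 = (70000) + (500) + (80) + (-5) = 70575; answer 70575

70575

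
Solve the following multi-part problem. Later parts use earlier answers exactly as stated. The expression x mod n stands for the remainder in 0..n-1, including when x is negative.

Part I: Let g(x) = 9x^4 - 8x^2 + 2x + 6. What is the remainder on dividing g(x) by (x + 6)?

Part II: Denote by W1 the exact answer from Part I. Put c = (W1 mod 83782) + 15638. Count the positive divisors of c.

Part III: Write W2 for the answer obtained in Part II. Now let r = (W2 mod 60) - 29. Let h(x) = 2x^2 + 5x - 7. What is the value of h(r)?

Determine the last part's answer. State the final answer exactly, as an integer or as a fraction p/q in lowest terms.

Part I: remainder = value at the root: 9*(-6)^4 - 8*(-6)^2 + 2*(-6)^1 + 6 = (11664) + (-288) + (-12) + (6) = 11370; answer 11370
Part II: W1 = 11370; c = 27008; 27008 = 2^7 * 211; number of divisors = (7+1) * (1+1) = 16; answer 16
Part III: W2 = 16; r = -13; 2*(-13)^2 + 5*(-13)^1 - 7 = (338) + (-65) + (-7) = 266; answer 266

266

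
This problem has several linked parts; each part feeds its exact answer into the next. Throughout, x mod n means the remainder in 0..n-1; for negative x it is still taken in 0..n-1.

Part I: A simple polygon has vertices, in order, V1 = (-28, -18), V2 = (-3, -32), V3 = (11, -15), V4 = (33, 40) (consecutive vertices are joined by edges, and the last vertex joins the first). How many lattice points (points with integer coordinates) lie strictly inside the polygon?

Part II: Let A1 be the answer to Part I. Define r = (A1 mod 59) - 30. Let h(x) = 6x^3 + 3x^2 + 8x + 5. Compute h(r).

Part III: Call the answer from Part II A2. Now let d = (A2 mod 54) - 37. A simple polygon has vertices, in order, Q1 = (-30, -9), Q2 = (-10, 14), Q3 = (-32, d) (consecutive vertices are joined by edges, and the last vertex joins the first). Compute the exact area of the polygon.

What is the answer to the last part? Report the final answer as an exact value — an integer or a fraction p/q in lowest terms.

Part I: cross terms: (-28*-32 - -3*-18)=842, (-3*-15 - 11*-32)=397, (11*40 - 33*-15)=935, (33*-18 - -28*40)=526; twice the area = |2700| = 2700; area = 1350; boundary points = 1 + 1 + 11 + 1 = 14; strictly interior points = area - boundary/2 + 1 = 1344; answer 1344
Part II: A1 = 1344; r = 16; 6*(16)^3 + 3*(16)^2 + 8*(16)^1 + 5 = (24576) + (768) + (128) + (5) = 25477; answer 25477
Part III: A2 = 25477; d = 6; cross terms: (-30*14 - -10*-9)=-510, (-10*6 - -32*14)=388, (-32*-9 - -30*6)=468; twice the area = |346| = 346; area = 173; answer 173

173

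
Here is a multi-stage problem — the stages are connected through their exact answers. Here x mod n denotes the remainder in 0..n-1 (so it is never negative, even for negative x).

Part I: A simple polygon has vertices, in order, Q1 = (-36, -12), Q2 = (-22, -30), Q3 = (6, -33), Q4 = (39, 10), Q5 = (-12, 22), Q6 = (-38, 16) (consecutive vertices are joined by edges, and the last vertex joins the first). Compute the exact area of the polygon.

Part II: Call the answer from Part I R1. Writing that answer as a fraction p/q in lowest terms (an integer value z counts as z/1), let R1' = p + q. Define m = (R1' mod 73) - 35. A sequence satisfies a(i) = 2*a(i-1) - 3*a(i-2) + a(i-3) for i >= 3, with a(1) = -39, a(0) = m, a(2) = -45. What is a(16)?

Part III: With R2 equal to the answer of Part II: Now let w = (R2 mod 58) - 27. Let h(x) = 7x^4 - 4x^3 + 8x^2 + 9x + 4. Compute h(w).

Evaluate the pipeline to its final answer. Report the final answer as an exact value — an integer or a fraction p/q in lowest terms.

4221312

Part I: cross terms: (-36*-30 - -22*-12)=816, (-22*-33 - 6*-30)=906, (6*10 - 39*-33)=1347, (39*22 - -12*10)=978, (-12*16 - -38*22)=644, (-38*-12 - -36*16)=1032; twice the area = |5723| = 5723; area = 5723/2; answer 5723/2
Part II: R1 = 5723/2; threaded value p + q = 5725; m = -4; a(3) = 2*(-45) - 3*(-39) + 1*(-4) = 23; iterating: a(3)=23, a(4)=142, a(5)=170, a(6)=-63, a(7)=-494, a(8)=-629, a(9)=161, a(10)=1715, a(11)=2318, a(12)=-348, a(13)=-5935, a(14)=-8508, a(15)=441, a(16)=20471; answer 20471
Part III: R2 = 20471; w = 28; 7*(28)^4 - 4*(28)^3 + 8*(28)^2 + 9*(28)^1 + 4 = (4302592) + (-87808) + (6272) + (252) + (4) = 4221312; answer 4221312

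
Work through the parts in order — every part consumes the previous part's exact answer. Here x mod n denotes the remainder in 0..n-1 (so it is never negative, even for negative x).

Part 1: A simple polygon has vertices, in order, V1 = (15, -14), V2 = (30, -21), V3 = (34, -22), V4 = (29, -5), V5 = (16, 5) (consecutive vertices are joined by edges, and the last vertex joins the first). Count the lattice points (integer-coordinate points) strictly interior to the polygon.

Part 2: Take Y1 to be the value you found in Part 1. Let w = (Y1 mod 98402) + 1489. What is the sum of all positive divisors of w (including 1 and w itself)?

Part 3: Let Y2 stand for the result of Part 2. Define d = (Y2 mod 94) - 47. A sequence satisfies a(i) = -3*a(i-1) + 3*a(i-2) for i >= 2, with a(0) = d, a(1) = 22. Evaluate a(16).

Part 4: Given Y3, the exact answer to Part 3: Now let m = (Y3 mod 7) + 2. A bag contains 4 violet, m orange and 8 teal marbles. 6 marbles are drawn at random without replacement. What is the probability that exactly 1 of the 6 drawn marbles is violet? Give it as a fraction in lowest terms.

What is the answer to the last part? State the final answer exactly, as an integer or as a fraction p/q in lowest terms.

728/1615

Part 1: cross terms: (15*-21 - 30*-14)=105, (30*-22 - 34*-21)=54, (34*-5 - 29*-22)=468, (29*5 - 16*-5)=225, (16*-14 - 15*5)=-299; twice the area = |553| = 553; area = 553/2; boundary points = 1 + 1 + 1 + 1 + 1 = 5; strictly interior points = area - boundary/2 + 1 = 275; answer 275
Part 2: Y1 = 275; w = 1764; 1764 = 2^2 * 3^2 * 7^2; sigma = (1 + 2 + 4) * (1 + 3 + 9) * (1 + 7 + 49) = 7 * 13 * 57 = 5187; answer 5187
Part 3: Y2 = 5187; d = -30; a(2) = -3*(22) + 3*(-30) = -156; iterating: a(2)=-156, a(3)=534, a(4)=-2070, a(5)=7812, a(6)=-29646, a(7)=112374, a(8)=-426060, a(9)=1615302, a(10)=-6124086, a(11)=23218164, a(12)=-88026750, a(13)=333734742, a(14)=-1265284476, a(15)=4797057654, a(16)=-18187026390; answer -18187026390
Part 4: Y3 = -18187026390; m = 8; total draws C(20,6) = 38760; favorable C(4,1)*C(16,5) = 17472; P = 728/1615; answer 728/1615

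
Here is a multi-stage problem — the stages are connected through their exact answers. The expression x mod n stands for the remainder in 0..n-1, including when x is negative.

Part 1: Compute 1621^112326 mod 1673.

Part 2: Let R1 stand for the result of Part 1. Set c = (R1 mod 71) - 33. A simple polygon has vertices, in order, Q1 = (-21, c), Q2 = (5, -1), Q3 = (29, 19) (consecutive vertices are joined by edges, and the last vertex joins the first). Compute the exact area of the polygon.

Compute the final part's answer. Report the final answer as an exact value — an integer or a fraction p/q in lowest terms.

Part 1: squarings mod 1673: 1621^1=1621, 1621^2=1031, 1621^4=606, 1621^8=849, 1621^16=1411, 1621^32=51, 1621^64=928, 1621^128=1262, 1621^256=1621, 1621^512=1031, 1621^1024=606, 1621^2048=849, 1621^4096=1411, 1621^8192=51, 1621^16384=928, 1621^32768=1262, 1621^65536=1621; 1621^112326 = 1621^2 * 1621^4 * 1621^64 * 1621^128 * 1621^512 * 1621^1024 * 1621^4096 * 1621^8192 * 1621^32768 * 1621^65536 = 71 (mod 1673); answer 71
Part 2: R1 = 71; c = -33; cross terms: (-21*-1 - 5*-33)=186, (5*19 - 29*-1)=124, (29*-33 - -21*19)=-558; twice the area = |-248| = 248; area = 124; answer 124

124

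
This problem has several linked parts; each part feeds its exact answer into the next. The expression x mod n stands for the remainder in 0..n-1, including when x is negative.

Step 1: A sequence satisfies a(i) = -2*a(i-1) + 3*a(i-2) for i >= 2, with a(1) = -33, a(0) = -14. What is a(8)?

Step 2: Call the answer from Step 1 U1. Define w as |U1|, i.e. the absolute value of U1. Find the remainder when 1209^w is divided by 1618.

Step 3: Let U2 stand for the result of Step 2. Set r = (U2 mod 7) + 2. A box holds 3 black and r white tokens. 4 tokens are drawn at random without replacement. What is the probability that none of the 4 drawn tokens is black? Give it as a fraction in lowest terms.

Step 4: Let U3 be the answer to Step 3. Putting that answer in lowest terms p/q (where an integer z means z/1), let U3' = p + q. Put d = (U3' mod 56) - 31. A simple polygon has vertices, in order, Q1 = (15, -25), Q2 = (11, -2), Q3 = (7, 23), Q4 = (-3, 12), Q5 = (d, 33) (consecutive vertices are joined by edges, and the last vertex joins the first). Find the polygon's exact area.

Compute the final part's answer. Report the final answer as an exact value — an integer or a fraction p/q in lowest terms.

663/2

Step 1: a(2) = -2*(-33) + 3*(-14) = 24; iterating: a(2)=24, a(3)=-147, a(4)=366, a(5)=-1173, a(6)=3444, a(7)=-10407, a(8)=31146; answer 31146
Step 2: U1 = 31146; w = 31146; squarings mod 1618: 1209^1=1209, 1209^2=627, 1209^4=1573, 1209^8=407, 1209^16=613, 1209^32=393, 1209^64=739, 1209^128=855, 1209^256=1307, 1209^512=1259, 1209^1024=1059, 1209^2048=207, 1209^4096=781, 1209^8192=1593, 1209^16384=625; 1209^31146 = 1209^2 * 1209^8 * 1209^32 * 1209^128 * 1209^256 * 1209^2048 * 1209^4096 * 1209^8192 * 1209^16384 = 1277 (mod 1618); answer 1277
Step 3: U2 = 1277; r = 5; total draws C(8,4) = 70; favorable C(5,4) = 5; P = 1/14; answer 1/14
Step 4: U3 = 1/14; threaded value p + q = 15; d = -16; cross terms: (15*-2 - 11*-25)=245, (11*23 - 7*-2)=267, (7*12 - -3*23)=153, (-3*33 - -16*12)=93, (-16*-25 - 15*33)=-95; twice the area = |663| = 663; area = 663/2; answer 663/2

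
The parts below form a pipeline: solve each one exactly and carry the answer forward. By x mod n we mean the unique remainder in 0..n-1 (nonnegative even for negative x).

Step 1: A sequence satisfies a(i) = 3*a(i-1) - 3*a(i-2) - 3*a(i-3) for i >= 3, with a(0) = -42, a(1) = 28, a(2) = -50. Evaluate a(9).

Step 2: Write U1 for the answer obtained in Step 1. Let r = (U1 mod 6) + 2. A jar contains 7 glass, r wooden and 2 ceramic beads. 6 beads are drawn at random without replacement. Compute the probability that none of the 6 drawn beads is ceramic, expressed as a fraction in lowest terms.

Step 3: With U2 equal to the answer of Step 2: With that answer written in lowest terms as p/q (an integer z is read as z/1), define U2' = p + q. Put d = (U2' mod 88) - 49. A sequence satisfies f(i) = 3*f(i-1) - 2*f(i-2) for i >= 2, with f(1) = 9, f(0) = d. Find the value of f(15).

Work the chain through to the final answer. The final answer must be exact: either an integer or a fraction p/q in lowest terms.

Step 1: a(3) = 3*(-50) - 3*(28) - 3*(-42) = -108; iterating: a(3)=-108, a(4)=-258, a(5)=-300, a(6)=198, a(7)=2268, a(8)=7110, a(9)=13932; answer 13932
Step 2: U1 = 13932; r = 2; total draws C(11,6) = 462; favorable C(9,6) = 84; P = 2/11; answer 2/11
Step 3: U2 = 2/11; threaded value p + q = 13; d = -36; f(2) = 3*(9) - 2*(-36) = 99; iterating: f(2)=99, f(3)=279, f(4)=639, f(5)=1359, f(6)=2799, f(7)=5679, f(8)=11439, f(9)=22959, f(10)=45999, f(11)=92079, f(12)=184239, f(13)=368559, f(14)=737199, f(15)=1474479; answer 1474479

1474479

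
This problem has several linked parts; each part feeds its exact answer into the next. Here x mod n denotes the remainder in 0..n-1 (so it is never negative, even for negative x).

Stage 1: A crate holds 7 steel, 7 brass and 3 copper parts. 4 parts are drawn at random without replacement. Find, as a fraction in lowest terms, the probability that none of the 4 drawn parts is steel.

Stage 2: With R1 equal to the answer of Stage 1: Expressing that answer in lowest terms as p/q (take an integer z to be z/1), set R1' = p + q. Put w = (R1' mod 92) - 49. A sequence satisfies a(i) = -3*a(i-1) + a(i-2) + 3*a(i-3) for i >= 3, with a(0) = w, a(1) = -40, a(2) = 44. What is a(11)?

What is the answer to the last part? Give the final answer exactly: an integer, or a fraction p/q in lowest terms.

Stage 1: total draws C(17,4) = 2380; favorable C(10,4) = 210; P = 3/34; answer 3/34
Stage 2: R1 = 3/34; threaded value p + q = 37; w = -12; a(3) = -3*(44) + 1*(-40) + 3*(-12) = -208; iterating: a(3)=-208, a(4)=548, a(5)=-1720, a(6)=5084, a(7)=-15328, a(8)=45908, a(9)=-137800, a(10)=413324, a(11)=-1240048; answer -1240048

-1240048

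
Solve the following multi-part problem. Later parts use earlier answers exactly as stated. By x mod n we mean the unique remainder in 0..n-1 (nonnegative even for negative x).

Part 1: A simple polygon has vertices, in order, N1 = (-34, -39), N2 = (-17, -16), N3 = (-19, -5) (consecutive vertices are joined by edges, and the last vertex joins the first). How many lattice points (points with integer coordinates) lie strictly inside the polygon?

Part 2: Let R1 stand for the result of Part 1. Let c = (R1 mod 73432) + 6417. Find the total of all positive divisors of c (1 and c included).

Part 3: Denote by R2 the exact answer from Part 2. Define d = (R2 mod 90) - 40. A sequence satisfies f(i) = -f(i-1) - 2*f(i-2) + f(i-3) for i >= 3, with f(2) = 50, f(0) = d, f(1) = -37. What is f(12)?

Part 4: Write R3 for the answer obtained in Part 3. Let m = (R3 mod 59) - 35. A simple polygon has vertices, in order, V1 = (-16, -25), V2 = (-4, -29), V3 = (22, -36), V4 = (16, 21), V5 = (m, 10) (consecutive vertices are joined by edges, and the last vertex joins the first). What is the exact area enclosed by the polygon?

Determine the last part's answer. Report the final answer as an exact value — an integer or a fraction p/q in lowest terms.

1321

Part 1: cross terms: (-34*-16 - -17*-39)=-119, (-17*-5 - -19*-16)=-219, (-19*-39 - -34*-5)=571; twice the area = |233| = 233; area = 233/2; boundary points = 1 + 1 + 1 = 3; strictly interior points = area - boundary/2 + 1 = 116; answer 116
Part 2: R1 = 116; c = 6533; 6533 = 47 * 139; sigma = (1 + 47) * (1 + 139) = 48 * 140 = 6720; answer 6720
Part 3: R2 = 6720; d = 20; f(3) = -1*(50) - 2*(-37) + 1*(20) = 44; iterating: f(3)=44, f(4)=-181, f(5)=143, f(6)=263, f(7)=-730, f(8)=347, f(9)=1376, f(10)=-2800, f(11)=395, f(12)=6581; answer 6581
Part 4: R3 = 6581; m = -3; cross terms: (-16*-29 - -4*-25)=364, (-4*-36 - 22*-29)=782, (22*21 - 16*-36)=1038, (16*10 - -3*21)=223, (-3*-25 - -16*10)=235; twice the area = |2642| = 2642; area = 1321; answer 1321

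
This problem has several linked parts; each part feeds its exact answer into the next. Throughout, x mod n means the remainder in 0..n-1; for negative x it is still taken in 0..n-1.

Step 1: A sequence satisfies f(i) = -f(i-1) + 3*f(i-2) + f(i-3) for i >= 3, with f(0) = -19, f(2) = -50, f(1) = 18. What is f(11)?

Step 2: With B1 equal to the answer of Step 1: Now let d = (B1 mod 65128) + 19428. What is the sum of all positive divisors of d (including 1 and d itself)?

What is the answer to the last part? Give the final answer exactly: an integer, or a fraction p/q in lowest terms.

Step 1: f(3) = -1*(-50) + 3*(18) + 1*(-19) = 85; iterating: f(3)=85, f(4)=-217, f(5)=422, f(6)=-988, f(7)=2037, f(8)=-4579, f(9)=9702, f(10)=-21402, f(11)=45929; answer 45929
Step 2: B1 = 45929; d = 65357; 65357 is prime, so its only divisors are 1 and 65357; sigma = 1 + 65357 = 65358; answer 65358

65358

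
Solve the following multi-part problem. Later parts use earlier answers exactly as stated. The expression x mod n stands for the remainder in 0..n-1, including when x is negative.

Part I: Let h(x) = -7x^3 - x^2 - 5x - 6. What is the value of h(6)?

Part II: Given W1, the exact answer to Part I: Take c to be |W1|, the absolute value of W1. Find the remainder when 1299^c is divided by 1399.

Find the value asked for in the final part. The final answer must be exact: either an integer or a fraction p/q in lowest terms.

133

Part I: -7*(6)^3 - 1*(6)^2 - 5*(6)^1 - 6 = (-1512) + (-36) + (-30) + (-6) = -1584; answer -1584
Part II: W1 = -1584; c = 1584; squarings mod 1399: 1299^1=1299, 1299^2=207, 1299^4=879, 1299^8=393, 1299^16=559, 1299^32=504, 1299^64=797, 1299^128=63, 1299^256=1171, 1299^512=221, 1299^1024=1275; 1299^1584 = 1299^16 * 1299^32 * 1299^512 * 1299^1024 = 133 (mod 1399); answer 133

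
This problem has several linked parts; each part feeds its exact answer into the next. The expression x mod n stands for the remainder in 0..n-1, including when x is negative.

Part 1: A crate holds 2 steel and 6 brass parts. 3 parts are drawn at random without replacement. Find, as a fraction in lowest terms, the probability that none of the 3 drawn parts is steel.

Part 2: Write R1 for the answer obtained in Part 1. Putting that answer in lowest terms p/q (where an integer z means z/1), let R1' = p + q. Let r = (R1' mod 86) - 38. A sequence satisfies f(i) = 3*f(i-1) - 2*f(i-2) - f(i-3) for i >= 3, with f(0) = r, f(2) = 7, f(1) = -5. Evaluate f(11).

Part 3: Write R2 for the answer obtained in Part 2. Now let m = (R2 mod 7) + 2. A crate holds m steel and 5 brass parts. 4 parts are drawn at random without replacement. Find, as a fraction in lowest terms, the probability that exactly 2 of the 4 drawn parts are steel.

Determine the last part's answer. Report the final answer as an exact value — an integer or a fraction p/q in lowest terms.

Part 1: total draws C(8,3) = 56; favorable C(6,3) = 20; P = 5/14; answer 5/14
Part 2: R1 = 5/14; threaded value p + q = 19; r = -19; f(3) = 3*(7) - 2*(-5) - 1*(-19) = 50; iterating: f(3)=50, f(4)=141, f(5)=316, f(6)=616, f(7)=1075, f(8)=1677, f(9)=2265, f(10)=2366, f(11)=891; answer 891
Part 3: R2 = 891; m = 4; total draws C(9,4) = 126; favorable C(4,2)*C(5,2) = 60; P = 10/21; answer 10/21

10/21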